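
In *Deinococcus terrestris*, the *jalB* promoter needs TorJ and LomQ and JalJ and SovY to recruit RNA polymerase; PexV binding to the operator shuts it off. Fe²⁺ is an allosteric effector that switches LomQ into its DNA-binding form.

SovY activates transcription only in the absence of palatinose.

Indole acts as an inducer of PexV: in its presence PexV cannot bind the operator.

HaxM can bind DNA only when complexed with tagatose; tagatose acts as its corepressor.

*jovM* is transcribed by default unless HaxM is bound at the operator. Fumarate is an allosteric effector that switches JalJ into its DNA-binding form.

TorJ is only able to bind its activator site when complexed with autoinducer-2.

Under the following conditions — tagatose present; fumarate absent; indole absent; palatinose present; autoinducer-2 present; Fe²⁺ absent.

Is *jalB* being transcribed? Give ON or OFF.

OFF

Autoinducer-2 is present, so TorJ is active.
Fe²⁺ is absent, so LomQ is inactive.
Fumarate is absent, so JalJ is inactive.
Indole is absent, so PexV is active.
Palatinose is present, so SovY is inactive.
With repressor PexV bound, *jalB* is not transcribed.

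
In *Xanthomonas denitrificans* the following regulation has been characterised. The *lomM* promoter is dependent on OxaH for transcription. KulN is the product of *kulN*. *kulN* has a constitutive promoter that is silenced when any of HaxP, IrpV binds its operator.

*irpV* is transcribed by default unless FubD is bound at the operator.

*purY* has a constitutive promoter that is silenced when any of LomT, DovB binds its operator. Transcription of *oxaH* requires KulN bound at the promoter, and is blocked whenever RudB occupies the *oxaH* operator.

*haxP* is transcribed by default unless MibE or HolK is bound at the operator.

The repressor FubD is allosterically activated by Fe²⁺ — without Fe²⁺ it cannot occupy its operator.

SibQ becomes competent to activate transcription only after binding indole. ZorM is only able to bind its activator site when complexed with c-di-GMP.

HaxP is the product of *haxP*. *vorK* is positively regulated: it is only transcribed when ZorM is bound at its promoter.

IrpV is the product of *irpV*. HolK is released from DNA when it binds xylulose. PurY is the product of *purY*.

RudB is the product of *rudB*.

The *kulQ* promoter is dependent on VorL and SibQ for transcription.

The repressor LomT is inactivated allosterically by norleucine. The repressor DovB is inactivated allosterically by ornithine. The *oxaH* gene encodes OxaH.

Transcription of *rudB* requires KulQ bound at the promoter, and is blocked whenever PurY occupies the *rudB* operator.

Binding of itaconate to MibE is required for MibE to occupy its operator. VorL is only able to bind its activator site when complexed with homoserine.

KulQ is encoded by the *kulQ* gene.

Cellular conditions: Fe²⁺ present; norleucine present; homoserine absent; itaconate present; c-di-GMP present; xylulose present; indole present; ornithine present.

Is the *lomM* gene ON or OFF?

Itaconate is present, so MibE is active.
Xylulose is present, so HolK is inactive.
With repressor MibE bound, *haxP* is not transcribed.
So HaxP is not produced.
Fe²⁺ is present, so FubD is active.
With repressor FubD bound, *irpV* is not transcribed.
So IrpV is not produced.
With no repressor bound, *kulN* is transcribed.
So KulN is produced and active.
Homoserine is absent, so VorL is inactive.
Indole is present, so SibQ is active.
Required activator VorL is absent, so *kulQ* is not transcribed.
So KulQ is not produced.
Norleucine is present, so LomT is inactive.
Ornithine is present, so DovB is inactive.
With no repressor bound, *purY* is transcribed.
So PurY is produced and active.
With repressor PurY bound, *rudB* is not transcribed.
So RudB is not produced.
No repressor is bound and KulN is active, so *oxaH* is transcribed.
So OxaH is produced and active.
No repressor is bound and OxaH is active, so *lomM* is transcribed.

ON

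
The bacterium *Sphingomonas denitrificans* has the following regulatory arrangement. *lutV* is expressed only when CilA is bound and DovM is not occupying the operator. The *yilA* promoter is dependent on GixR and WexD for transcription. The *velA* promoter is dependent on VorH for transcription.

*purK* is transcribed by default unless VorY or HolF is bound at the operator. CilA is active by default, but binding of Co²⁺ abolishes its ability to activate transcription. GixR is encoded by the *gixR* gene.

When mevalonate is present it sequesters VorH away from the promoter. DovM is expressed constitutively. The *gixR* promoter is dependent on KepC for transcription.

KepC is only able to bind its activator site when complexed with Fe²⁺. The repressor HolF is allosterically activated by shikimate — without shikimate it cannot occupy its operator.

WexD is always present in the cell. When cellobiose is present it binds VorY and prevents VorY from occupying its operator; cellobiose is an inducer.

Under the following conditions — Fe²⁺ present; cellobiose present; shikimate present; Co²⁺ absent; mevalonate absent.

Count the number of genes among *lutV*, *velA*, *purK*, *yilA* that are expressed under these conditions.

2

Co²⁺ is absent, so CilA is active.
DovM is produced constitutively and is active.
With repressor DovM bound, *lutV* is not transcribed.
→ *lutV* is OFF.
Mevalonate is absent, so VorH is active.
No repressor is bound and VorH is active, so *velA* is transcribed.
→ *velA* is ON.
Cellobiose is present, so VorY is inactive.
Shikimate is present, so HolF is active.
With repressor HolF bound, *purK* is not transcribed.
→ *purK* is OFF.
Fe²⁺ is present, so KepC is active.
No repressor is bound and KepC is active, so *gixR* is transcribed.
So GixR is produced and active.
WexD is produced constitutively and is active.
No repressor is bound and GixR and WexD are active, so *yilA* is transcribed.
→ *yilA* is ON.
2 of the 4 genes are transcribed.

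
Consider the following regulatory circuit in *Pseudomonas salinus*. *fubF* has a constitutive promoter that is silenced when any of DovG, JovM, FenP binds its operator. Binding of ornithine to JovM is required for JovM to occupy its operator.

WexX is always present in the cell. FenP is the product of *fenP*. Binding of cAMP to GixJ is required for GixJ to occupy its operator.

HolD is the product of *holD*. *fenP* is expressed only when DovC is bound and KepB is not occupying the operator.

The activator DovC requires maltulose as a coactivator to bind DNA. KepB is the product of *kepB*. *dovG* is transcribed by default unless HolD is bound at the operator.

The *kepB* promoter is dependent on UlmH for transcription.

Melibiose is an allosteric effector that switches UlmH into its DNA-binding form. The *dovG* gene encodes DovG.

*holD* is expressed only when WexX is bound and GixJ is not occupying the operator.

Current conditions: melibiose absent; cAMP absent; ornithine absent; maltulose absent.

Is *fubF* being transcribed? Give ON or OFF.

cAMP is absent, so GixJ is inactive.
WexX is produced constitutively and is active.
No repressor is bound and WexX is active, so *holD* is transcribed.
So HolD is produced and active.
With repressor HolD bound, *dovG* is not transcribed.
So DovG is not produced.
Ornithine is absent, so JovM is inactive.
Melibiose is absent, so UlmH is inactive.
Required activator UlmH is absent, so *kepB* is not transcribed.
So KepB is not produced.
Maltulose is absent, so DovC is inactive.
Required activator DovC is absent, so *fenP* is not transcribed.
So FenP is not produced.
With no repressor bound, *fubF* is transcribed.

ON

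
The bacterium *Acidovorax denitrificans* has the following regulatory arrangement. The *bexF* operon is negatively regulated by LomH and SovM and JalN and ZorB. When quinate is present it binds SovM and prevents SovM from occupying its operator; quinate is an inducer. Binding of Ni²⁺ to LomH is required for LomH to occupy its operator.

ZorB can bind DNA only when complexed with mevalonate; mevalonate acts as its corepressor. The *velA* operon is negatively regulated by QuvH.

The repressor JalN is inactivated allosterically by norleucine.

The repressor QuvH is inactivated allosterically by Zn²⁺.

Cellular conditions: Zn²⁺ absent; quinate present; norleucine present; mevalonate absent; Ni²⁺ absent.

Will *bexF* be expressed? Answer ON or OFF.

Ni²⁺ is absent, so LomH is inactive.
Quinate is present, so SovM is inactive.
Norleucine is present, so JalN is inactive.
Mevalonate is absent, so ZorB is inactive.
With no repressor bound, *bexF* is transcribed.

ON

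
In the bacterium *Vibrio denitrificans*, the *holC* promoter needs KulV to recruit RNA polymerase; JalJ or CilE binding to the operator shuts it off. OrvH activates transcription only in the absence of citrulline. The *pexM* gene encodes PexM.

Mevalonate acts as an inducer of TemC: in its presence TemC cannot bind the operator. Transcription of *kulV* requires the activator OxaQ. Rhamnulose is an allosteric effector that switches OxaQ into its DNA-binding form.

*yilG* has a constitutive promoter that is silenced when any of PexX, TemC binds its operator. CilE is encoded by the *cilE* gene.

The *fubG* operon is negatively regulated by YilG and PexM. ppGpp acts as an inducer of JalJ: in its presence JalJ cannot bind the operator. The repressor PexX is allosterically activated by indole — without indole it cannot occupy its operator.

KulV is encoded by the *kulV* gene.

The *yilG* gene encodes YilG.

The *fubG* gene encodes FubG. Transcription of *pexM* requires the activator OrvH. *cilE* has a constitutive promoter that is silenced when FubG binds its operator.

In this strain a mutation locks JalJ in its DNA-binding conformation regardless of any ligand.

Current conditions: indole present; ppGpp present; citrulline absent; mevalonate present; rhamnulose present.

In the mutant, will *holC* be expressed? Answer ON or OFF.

JalJ is constitutively active in this strain.
Indole is present, so PexX is active.
Mevalonate is present, so TemC is inactive.
With repressor PexX bound, *yilG* is not transcribed.
So YilG is not produced.
Citrulline is absent, so OrvH is active.
No repressor is bound and OrvH is active, so *pexM* is transcribed.
So PexM is produced and active.
With repressor PexM bound, *fubG* is not transcribed.
So FubG is not produced.
With no repressor bound, *cilE* is transcribed.
So CilE is produced and active.
Rhamnulose is present, so OxaQ is active.
No repressor is bound and OxaQ is active, so *kulV* is transcribed.
So KulV is produced and active.
With repressor JalJ bound, *holC* is not transcribed.

OFF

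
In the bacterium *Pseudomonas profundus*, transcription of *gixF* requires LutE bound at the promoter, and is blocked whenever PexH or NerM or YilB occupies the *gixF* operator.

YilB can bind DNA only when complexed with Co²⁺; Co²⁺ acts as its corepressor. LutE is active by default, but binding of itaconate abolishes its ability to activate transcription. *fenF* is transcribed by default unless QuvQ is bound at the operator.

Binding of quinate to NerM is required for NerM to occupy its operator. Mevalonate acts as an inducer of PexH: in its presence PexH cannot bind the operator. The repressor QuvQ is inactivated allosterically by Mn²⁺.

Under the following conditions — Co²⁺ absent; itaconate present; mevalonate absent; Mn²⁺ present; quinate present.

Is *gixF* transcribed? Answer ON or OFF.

Mevalonate is absent, so PexH is active.
Itaconate is present, so LutE is inactive.
Quinate is present, so NerM is active.
Co²⁺ is absent, so YilB is inactive.
With repressor PexH bound, *gixF* is not transcribed.

OFF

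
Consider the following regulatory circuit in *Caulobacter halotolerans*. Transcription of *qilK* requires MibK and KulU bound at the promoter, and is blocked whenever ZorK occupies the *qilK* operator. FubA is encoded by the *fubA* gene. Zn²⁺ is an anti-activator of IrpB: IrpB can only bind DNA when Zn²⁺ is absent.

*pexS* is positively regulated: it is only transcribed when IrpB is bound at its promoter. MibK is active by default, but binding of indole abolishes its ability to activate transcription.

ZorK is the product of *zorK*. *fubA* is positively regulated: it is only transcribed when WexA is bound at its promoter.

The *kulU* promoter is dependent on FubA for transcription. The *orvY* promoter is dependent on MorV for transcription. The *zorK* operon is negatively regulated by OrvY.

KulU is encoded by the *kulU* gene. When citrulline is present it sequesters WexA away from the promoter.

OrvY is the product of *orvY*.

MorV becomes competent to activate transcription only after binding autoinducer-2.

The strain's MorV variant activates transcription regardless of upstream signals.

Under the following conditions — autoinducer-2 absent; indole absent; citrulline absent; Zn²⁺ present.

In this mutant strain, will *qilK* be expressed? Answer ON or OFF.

ON

Indole is absent, so MibK is active.
Citrulline is absent, so WexA is active.
No repressor is bound and WexA is active, so *fubA* is transcribed.
So FubA is produced and active.
No repressor is bound and FubA is active, so *kulU* is transcribed.
So KulU is produced and active.
MorV is constitutively active in this strain.
No repressor is bound and MorV is active, so *orvY* is transcribed.
So OrvY is produced and active.
With repressor OrvY bound, *zorK* is not transcribed.
So ZorK is not produced.
No repressor is bound and MibK and KulU are active, so *qilK* is transcribed.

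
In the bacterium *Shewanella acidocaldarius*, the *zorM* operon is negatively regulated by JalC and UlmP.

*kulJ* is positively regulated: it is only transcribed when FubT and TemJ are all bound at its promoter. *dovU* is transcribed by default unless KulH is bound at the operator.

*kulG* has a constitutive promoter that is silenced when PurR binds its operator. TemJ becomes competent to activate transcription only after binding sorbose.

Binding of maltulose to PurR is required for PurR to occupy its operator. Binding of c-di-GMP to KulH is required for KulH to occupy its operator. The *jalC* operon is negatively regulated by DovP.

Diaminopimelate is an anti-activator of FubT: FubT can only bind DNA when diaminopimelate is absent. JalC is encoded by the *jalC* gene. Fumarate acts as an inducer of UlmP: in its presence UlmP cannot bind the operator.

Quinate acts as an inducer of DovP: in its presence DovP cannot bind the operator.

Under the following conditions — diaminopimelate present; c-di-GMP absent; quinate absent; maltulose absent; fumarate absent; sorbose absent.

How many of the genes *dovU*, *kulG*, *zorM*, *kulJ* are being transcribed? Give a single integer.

2

c-di-GMP is absent, so KulH is inactive.
With no repressor bound, *dovU* is transcribed.
→ *dovU* is ON.
Maltulose is absent, so PurR is inactive.
With no repressor bound, *kulG* is transcribed.
→ *kulG* is ON.
Quinate is absent, so DovP is active.
With repressor DovP bound, *jalC* is not transcribed.
So JalC is not produced.
Fumarate is absent, so UlmP is active.
With repressor UlmP bound, *zorM* is not transcribed.
→ *zorM* is OFF.
Diaminopimelate is present, so FubT is inactive.
Sorbose is absent, so TemJ is inactive.
Required activator FubT is absent, so *kulJ* is not transcribed.
→ *kulJ* is OFF.
2 of the 4 genes are transcribed.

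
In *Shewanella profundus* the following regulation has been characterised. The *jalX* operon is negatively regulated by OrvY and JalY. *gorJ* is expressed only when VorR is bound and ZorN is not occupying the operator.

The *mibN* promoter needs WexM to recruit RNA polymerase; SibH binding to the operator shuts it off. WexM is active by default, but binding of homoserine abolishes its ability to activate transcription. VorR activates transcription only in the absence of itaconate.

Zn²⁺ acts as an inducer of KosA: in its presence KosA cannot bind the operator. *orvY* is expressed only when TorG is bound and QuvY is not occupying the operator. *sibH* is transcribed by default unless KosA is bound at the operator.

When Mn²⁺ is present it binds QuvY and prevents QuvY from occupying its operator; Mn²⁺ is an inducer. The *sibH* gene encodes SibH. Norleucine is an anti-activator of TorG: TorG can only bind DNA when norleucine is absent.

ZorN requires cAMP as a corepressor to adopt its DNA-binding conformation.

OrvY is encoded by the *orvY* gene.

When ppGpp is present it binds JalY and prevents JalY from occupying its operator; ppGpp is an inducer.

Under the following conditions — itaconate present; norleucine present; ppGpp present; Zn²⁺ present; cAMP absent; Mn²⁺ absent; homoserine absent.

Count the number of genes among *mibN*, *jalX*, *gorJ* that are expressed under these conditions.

1

Zn²⁺ is present, so KosA is inactive.
With no repressor bound, *sibH* is transcribed.
So SibH is produced and active.
Homoserine is absent, so WexM is active.
With repressor SibH bound, *mibN* is not transcribed.
→ *mibN* is OFF.
Mn²⁺ is absent, so QuvY is active.
Norleucine is present, so TorG is inactive.
With repressor QuvY bound, *orvY* is not transcribed.
So OrvY is not produced.
ppGpp is present, so JalY is inactive.
With no repressor bound, *jalX* is transcribed.
→ *jalX* is ON.
Itaconate is present, so VorR is inactive.
cAMP is absent, so ZorN is inactive.
Required activator VorR is absent, so *gorJ* is not transcribed.
→ *gorJ* is OFF.
1 of the 3 genes is transcribed.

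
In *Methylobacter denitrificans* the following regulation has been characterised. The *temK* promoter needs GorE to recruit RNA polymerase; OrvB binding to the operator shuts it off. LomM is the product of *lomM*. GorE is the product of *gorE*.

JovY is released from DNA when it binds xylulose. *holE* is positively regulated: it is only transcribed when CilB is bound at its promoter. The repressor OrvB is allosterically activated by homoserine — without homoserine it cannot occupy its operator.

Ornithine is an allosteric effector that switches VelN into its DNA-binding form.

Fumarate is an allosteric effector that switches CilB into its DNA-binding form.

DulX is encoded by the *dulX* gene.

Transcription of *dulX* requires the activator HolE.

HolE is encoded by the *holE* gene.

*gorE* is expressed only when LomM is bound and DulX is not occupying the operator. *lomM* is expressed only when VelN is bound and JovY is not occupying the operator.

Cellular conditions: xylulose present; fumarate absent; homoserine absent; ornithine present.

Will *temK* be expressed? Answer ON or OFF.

Ornithine is present, so VelN is active.
Xylulose is present, so JovY is inactive.
No repressor is bound and VelN is active, so *lomM* is transcribed.
So LomM is produced and active.
Fumarate is absent, so CilB is inactive.
Required activator CilB is absent, so *holE* is not transcribed.
So HolE is not produced.
Required activator HolE is absent, so *dulX* is not transcribed.
So DulX is not produced.
No repressor is bound and LomM is active, so *gorE* is transcribed.
So GorE is produced and active.
Homoserine is absent, so OrvB is inactive.
No repressor is bound and GorE is active, so *temK* is transcribed.

ON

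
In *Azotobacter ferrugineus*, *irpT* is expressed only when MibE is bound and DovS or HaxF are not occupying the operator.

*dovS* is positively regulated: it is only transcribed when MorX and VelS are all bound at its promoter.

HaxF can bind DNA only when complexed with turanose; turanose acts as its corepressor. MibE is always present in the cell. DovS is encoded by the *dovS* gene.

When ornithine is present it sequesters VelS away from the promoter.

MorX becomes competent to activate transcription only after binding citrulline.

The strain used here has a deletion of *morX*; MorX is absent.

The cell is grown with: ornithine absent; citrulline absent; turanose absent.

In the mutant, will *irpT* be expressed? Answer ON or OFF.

ON

MibE is produced constitutively and is active.
MorX is non-functional in this strain, so it has no effect.
Ornithine is absent, so VelS is active.
Required activator MorX is absent, so *dovS* is not transcribed.
So DovS is not produced.
Turanose is absent, so HaxF is inactive.
No repressor is bound and MibE is active, so *irpT* is transcribed.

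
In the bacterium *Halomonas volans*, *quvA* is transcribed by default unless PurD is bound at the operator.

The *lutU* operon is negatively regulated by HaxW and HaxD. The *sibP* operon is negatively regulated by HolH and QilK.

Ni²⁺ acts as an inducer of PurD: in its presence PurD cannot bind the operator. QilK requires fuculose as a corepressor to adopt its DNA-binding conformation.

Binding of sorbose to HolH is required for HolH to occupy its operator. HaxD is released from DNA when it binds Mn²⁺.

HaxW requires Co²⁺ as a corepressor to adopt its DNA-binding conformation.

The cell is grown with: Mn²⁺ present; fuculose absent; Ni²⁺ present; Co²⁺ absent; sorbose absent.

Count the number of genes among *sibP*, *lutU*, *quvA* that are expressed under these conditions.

Sorbose is absent, so HolH is inactive.
Fuculose is absent, so QilK is inactive.
With no repressor bound, *sibP* is transcribed.
→ *sibP* is ON.
Co²⁺ is absent, so HaxW is inactive.
Mn²⁺ is present, so HaxD is inactive.
With no repressor bound, *lutU* is transcribed.
→ *lutU* is ON.
Ni²⁺ is present, so PurD is inactive.
With no repressor bound, *quvA* is transcribed.
→ *quvA* is ON.
3 of the 3 genes are transcribed.

3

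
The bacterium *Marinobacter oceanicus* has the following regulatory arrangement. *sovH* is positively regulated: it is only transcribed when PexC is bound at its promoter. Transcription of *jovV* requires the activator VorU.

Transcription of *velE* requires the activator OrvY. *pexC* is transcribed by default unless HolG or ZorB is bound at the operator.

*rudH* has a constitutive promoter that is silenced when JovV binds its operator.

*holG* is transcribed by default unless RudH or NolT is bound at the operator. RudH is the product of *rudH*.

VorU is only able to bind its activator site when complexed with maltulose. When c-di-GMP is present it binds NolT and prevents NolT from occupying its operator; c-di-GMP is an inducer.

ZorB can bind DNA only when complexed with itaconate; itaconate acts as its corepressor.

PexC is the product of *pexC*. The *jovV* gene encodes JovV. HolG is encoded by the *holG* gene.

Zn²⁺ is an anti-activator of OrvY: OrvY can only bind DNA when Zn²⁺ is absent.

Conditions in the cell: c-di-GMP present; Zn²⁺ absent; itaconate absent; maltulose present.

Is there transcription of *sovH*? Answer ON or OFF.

OFF

Maltulose is present, so VorU is active.
No repressor is bound and VorU is active, so *jovV* is transcribed.
So JovV is produced and active.
With repressor JovV bound, *rudH* is not transcribed.
So RudH is not produced.
c-di-GMP is present, so NolT is inactive.
With no repressor bound, *holG* is transcribed.
So HolG is produced and active.
Itaconate is absent, so ZorB is inactive.
With repressor HolG bound, *pexC* is not transcribed.
So PexC is not produced.
Required activator PexC is absent, so *sovH* is not transcribed.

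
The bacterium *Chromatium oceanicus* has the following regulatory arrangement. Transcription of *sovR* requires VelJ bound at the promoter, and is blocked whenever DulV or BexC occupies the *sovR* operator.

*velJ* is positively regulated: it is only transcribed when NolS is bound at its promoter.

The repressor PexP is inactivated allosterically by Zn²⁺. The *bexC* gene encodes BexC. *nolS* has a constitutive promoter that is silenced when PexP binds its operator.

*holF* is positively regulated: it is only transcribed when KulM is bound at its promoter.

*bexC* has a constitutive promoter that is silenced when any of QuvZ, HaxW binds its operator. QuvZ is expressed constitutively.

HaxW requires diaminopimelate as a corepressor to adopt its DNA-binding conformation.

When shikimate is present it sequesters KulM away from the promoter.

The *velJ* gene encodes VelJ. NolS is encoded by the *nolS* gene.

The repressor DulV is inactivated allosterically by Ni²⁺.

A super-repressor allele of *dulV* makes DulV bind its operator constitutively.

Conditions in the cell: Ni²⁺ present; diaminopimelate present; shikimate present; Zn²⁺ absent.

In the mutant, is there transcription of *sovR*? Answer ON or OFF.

DulV is constitutively active in this strain.
QuvZ is produced constitutively and is active.
Diaminopimelate is present, so HaxW is active.
With repressor QuvZ bound, *bexC* is not transcribed.
So BexC is not produced.
Zn²⁺ is absent, so PexP is active.
With repressor PexP bound, *nolS* is not transcribed.
So NolS is not produced.
Required activator NolS is absent, so *velJ* is not transcribed.
So VelJ is not produced.
With repressor DulV bound, *sovR* is not transcribed.

OFF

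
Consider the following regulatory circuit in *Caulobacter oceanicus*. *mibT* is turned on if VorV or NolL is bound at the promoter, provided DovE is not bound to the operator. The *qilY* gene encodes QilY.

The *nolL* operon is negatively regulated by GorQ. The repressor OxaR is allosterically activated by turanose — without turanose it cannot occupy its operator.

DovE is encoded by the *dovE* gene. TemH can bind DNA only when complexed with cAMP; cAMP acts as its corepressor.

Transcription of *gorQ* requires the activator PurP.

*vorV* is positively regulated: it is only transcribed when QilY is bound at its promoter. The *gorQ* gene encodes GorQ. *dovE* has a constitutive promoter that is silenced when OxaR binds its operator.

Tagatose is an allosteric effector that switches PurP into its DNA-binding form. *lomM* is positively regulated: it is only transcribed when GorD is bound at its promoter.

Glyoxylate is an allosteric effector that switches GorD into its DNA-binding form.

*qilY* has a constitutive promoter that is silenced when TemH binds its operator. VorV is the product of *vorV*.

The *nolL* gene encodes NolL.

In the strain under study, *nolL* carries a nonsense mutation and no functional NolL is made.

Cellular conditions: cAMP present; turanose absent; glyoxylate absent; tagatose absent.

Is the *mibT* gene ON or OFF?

OFF

cAMP is present, so TemH is active.
With repressor TemH bound, *qilY* is not transcribed.
So QilY is not produced.
Required activator QilY is absent, so *vorV* is not transcribed.
So VorV is not produced.
Turanose is absent, so OxaR is inactive.
With no repressor bound, *dovE* is transcribed.
So DovE is produced and active.
NolL is non-functional in this strain, so it has no effect.
With repressor DovE bound, *mibT* is not transcribed.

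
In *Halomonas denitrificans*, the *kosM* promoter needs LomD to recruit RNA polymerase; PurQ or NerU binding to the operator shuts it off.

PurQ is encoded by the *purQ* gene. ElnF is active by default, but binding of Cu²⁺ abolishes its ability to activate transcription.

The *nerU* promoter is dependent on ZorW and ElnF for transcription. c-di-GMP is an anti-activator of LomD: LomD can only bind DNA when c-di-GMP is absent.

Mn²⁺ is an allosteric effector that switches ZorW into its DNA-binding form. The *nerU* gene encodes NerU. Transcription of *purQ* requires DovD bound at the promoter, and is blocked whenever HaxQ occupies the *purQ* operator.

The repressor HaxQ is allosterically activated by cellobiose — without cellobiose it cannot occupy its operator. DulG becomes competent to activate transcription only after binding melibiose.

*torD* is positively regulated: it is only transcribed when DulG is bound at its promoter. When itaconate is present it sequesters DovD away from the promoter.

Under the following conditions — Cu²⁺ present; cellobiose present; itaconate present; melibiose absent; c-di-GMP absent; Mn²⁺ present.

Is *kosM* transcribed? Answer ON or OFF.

ON

c-di-GMP is absent, so LomD is active.
Itaconate is present, so DovD is inactive.
Cellobiose is present, so HaxQ is active.
With repressor HaxQ bound, *purQ* is not transcribed.
So PurQ is not produced.
Mn²⁺ is present, so ZorW is active.
Cu²⁺ is present, so ElnF is inactive.
Required activator ElnF is absent, so *nerU* is not transcribed.
So NerU is not produced.
No repressor is bound and LomD is active, so *kosM* is transcribed.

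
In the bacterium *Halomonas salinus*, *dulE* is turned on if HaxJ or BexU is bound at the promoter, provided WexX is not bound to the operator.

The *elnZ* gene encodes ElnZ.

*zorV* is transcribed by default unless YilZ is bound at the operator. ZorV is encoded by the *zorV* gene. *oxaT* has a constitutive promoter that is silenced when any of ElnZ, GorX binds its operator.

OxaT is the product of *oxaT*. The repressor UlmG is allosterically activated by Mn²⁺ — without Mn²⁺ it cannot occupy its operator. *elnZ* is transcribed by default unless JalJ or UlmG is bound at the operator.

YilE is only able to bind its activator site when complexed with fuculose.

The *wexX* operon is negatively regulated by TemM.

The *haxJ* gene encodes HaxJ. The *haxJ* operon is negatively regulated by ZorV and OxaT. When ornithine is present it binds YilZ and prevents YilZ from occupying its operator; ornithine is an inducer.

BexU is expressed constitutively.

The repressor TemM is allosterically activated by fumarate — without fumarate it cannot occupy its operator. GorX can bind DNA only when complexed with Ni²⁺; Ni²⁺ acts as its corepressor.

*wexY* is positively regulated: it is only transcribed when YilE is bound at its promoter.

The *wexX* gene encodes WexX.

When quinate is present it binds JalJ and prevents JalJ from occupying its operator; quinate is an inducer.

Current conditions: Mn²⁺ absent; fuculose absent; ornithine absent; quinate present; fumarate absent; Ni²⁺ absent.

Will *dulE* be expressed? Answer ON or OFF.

OFF

Ornithine is absent, so YilZ is active.
With repressor YilZ bound, *zorV* is not transcribed.
So ZorV is not produced.
Quinate is present, so JalJ is inactive.
Mn²⁺ is absent, so UlmG is inactive.
With no repressor bound, *elnZ* is transcribed.
So ElnZ is produced and active.
Ni²⁺ is absent, so GorX is inactive.
With repressor ElnZ bound, *oxaT* is not transcribed.
So OxaT is not produced.
With no repressor bound, *haxJ* is transcribed.
So HaxJ is produced and active.
Fumarate is absent, so TemM is inactive.
With no repressor bound, *wexX* is transcribed.
So WexX is produced and active.
BexU is produced constitutively and is active.
With repressor WexX bound, *dulE* is not transcribed.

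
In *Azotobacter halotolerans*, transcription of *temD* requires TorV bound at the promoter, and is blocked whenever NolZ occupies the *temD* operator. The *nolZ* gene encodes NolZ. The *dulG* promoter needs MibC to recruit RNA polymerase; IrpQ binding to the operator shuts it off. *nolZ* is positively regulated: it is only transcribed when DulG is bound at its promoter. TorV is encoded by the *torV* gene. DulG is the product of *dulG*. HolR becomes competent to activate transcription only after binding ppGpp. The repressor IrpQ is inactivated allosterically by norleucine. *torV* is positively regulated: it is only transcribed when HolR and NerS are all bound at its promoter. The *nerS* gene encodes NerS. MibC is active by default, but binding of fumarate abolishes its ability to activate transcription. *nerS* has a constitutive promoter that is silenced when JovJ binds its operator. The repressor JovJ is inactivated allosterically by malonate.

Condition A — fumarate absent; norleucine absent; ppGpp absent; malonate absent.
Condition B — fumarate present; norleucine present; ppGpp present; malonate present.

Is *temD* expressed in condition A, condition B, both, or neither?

Condition A:
Fumarate is absent, so MibC is active.
Norleucine is absent, so IrpQ is active.
With repressor IrpQ bound, *dulG* is not transcribed.
So DulG is not produced.
Required activator DulG is absent, so *nolZ* is not transcribed.
So NolZ is not produced.
ppGpp is absent, so HolR is inactive.
Malonate is absent, so JovJ is active.
With repressor JovJ bound, *nerS* is not transcribed.
So NerS is not produced.
Required activator HolR is absent, so *torV* is not transcribed.
So TorV is not produced.
Required activator TorV is absent, so *temD* is not transcribed.
→ *temD* is OFF in A.
Condition B:
Fumarate is present, so MibC is inactive.
Norleucine is present, so IrpQ is inactive.
Required activator MibC is absent, so *dulG* is not transcribed.
So DulG is not produced.
Required activator DulG is absent, so *nolZ* is not transcribed.
So NolZ is not produced.
ppGpp is present, so HolR is active.
Malonate is present, so JovJ is inactive.
With no repressor bound, *nerS* is transcribed.
So NerS is produced and active.
No repressor is bound and HolR and NerS are active, so *torV* is transcribed.
So TorV is produced and active.
No repressor is bound and TorV is active, so *temD* is transcribed.
→ *temD* is ON in B.

B only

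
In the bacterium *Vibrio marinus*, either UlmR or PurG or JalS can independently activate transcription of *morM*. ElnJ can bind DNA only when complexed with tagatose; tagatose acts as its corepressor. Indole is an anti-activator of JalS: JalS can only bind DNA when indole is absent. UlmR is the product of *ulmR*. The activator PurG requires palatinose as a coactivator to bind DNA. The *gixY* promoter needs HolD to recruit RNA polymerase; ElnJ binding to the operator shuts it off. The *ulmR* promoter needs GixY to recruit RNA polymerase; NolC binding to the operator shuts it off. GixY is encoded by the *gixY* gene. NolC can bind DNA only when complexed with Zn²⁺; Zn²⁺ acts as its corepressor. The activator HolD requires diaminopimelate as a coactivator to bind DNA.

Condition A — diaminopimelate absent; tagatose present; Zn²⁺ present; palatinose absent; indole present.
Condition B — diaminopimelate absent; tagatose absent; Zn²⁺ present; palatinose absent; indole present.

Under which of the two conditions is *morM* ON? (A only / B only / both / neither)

neither

Condition A:
Diaminopimelate is absent, so HolD is inactive.
Tagatose is present, so ElnJ is active.
With repressor ElnJ bound, *gixY* is not transcribed.
So GixY is not produced.
Zn²⁺ is present, so NolC is active.
With repressor NolC bound, *ulmR* is not transcribed.
So UlmR is not produced.
Palatinose is absent, so PurG is inactive.
Indole is present, so JalS is inactive.
No activator is available at the *morM* promoter, so *morM* is not transcribed.
→ *morM* is OFF in A.
Condition B:
Diaminopimelate is absent, so HolD is inactive.
Tagatose is absent, so ElnJ is inactive.
Required activator HolD is absent, so *gixY* is not transcribed.
So GixY is not produced.
Zn²⁺ is present, so NolC is active.
With repressor NolC bound, *ulmR* is not transcribed.
So UlmR is not produced.
Palatinose is absent, so PurG is inactive.
Indole is present, so JalS is inactive.
No activator is available at the *morM* promoter, so *morM* is not transcribed.
→ *morM* is OFF in B.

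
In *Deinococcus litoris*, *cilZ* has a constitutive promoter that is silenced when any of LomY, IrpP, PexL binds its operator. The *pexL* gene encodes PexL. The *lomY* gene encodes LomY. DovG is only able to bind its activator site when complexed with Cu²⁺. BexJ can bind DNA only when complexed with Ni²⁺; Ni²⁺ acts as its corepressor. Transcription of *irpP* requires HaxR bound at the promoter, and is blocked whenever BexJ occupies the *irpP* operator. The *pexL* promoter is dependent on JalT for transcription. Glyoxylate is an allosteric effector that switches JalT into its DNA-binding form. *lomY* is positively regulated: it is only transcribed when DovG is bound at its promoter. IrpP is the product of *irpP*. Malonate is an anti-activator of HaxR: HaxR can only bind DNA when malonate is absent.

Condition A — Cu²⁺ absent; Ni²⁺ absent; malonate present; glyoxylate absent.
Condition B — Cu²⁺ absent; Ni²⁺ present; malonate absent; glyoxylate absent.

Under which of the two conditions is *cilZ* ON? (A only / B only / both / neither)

both

Condition A:
Cu²⁺ is absent, so DovG is inactive.
Required activator DovG is absent, so *lomY* is not transcribed.
So LomY is not produced.
Ni²⁺ is absent, so BexJ is inactive.
Malonate is present, so HaxR is inactive.
Required activator HaxR is absent, so *irpP* is not transcribed.
So IrpP is not produced.
Glyoxylate is absent, so JalT is inactive.
Required activator JalT is absent, so *pexL* is not transcribed.
So PexL is not produced.
With no repressor bound, *cilZ* is transcribed.
→ *cilZ* is ON in A.
Condition B:
Cu²⁺ is absent, so DovG is inactive.
Required activator DovG is absent, so *lomY* is not transcribed.
So LomY is not produced.
Ni²⁺ is present, so BexJ is active.
Malonate is absent, so HaxR is active.
With repressor BexJ bound, *irpP* is not transcribed.
So IrpP is not produced.
Glyoxylate is absent, so JalT is inactive.
Required activator JalT is absent, so *pexL* is not transcribed.
So PexL is not produced.
With no repressor bound, *cilZ* is transcribed.
→ *cilZ* is ON in B.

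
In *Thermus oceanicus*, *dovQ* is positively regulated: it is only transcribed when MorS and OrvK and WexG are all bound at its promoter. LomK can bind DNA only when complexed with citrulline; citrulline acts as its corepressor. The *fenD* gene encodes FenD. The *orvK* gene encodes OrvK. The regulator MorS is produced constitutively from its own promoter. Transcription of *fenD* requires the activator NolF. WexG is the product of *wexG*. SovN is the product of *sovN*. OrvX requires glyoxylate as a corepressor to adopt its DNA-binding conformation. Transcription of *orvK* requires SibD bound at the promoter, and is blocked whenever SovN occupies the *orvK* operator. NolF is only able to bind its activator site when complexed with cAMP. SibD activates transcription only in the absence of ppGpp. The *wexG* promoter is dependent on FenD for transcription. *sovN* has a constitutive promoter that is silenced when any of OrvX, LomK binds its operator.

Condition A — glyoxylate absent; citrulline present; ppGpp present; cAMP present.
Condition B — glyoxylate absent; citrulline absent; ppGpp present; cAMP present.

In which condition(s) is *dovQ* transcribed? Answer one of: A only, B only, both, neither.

Condition A:
MorS is produced constitutively and is active.
Glyoxylate is absent, so OrvX is inactive.
Citrulline is present, so LomK is active.
With repressor LomK bound, *sovN* is not transcribed.
So SovN is not produced.
ppGpp is present, so SibD is inactive.
Required activator SibD is absent, so *orvK* is not transcribed.
So OrvK is not produced.
cAMP is present, so NolF is active.
No repressor is bound and NolF is active, so *fenD* is transcribed.
So FenD is produced and active.
No repressor is bound and FenD is active, so *wexG* is transcribed.
So WexG is produced and active.
Required activator OrvK is absent, so *dovQ* is not transcribed.
→ *dovQ* is OFF in A.
Condition B:
MorS is produced constitutively and is active.
Glyoxylate is absent, so OrvX is inactive.
Citrulline is absent, so LomK is inactive.
With no repressor bound, *sovN* is transcribed.
So SovN is produced and active.
ppGpp is present, so SibD is inactive.
With repressor SovN bound, *orvK* is not transcribed.
So OrvK is not produced.
cAMP is present, so NolF is active.
No repressor is bound and NolF is active, so *fenD* is transcribed.
So FenD is produced and active.
No repressor is bound and FenD is active, so *wexG* is transcribed.
So WexG is produced and active.
Required activator OrvK is absent, so *dovQ* is not transcribed.
→ *dovQ* is OFF in B.

neither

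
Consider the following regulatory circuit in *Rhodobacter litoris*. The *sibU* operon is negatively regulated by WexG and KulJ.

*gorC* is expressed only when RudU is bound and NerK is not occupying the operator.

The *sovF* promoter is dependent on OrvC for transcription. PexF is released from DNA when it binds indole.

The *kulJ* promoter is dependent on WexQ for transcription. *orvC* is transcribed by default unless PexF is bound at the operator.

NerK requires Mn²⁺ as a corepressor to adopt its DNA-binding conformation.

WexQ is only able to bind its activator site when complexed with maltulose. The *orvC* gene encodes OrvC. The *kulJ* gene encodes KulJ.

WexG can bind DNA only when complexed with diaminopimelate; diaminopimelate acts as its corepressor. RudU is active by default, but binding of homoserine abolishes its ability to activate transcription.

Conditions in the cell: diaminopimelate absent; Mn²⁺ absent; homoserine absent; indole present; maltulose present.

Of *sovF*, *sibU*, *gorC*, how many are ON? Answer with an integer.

Indole is present, so PexF is inactive.
With no repressor bound, *orvC* is transcribed.
So OrvC is produced and active.
No repressor is bound and OrvC is active, so *sovF* is transcribed.
→ *sovF* is ON.
Diaminopimelate is absent, so WexG is inactive.
Maltulose is present, so WexQ is active.
No repressor is bound and WexQ is active, so *kulJ* is transcribed.
So KulJ is produced and active.
With repressor KulJ bound, *sibU* is not transcribed.
→ *sibU* is OFF.
Mn²⁺ is absent, so NerK is inactive.
Homoserine is absent, so RudU is active.
No repressor is bound and RudU is active, so *gorC* is transcribed.
→ *gorC* is ON.
2 of the 3 genes are transcribed.

2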